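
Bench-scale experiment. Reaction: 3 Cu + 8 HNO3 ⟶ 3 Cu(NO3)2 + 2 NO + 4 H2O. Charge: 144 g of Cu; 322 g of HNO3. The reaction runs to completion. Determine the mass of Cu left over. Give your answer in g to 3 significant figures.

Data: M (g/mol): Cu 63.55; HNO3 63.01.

n(Cu) = 144.0 / 63.55 = 2.266 mol
n(HNO3) = 322.0 / 63.01 = 5.110 mol
n/ν for Cu = 2.266/3 = 0.7553
n/ν for HNO3 = 5.110/8 = 0.6388
Smallest n/ν is HNO3 → limiting reagent.
Cu consumed = (3/8) × 5.110 = 1.916 mol
Cu remaining = 2.266 − 1.916 = 0.3500 mol
mass = 0.3500 × 63.55 = 22.24 g

22.2 g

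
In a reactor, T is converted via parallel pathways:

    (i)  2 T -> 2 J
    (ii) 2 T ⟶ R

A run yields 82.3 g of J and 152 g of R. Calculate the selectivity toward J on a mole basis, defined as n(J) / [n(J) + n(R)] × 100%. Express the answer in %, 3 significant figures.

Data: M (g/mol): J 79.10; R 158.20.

n(J) = 82.3 / 79.10 = 1.040 mol
n(R) = 152 / 158.20 = 0.9608 mol
selectivity = 1.040/(1.040+0.9608) × 100 = 51.98 %

52.0 %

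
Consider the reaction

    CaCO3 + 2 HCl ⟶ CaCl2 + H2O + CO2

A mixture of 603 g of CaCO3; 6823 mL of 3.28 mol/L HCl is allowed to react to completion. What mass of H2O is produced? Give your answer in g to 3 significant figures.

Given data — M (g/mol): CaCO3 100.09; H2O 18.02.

109 g

n(CaCO3) = 603.0 / 100.09 = 6.025 mol
n(HCl) = 3.28 × 6823/1000 = 22.38 mol
n/ν for CaCO3 = 6.025/1 = 6.025
n/ν for HCl = 22.38/2 = 11.19
Smallest n/ν is CaCO3 → limiting reagent.
n(H2O) = (1/1) × 6.025 = 6.025 mol
mass = 6.025 × 18.02 = 108.6 g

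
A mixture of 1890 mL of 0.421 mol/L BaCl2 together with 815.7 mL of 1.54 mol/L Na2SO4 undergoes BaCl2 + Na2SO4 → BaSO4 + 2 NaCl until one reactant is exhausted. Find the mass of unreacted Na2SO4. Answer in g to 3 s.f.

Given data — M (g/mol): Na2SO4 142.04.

n(BaCl2) = 0.421 × 1890/1000 = 0.7957 mol
n(Na2SO4) = 1.54 × 815.7/1000 = 1.256 mol
n/ν for BaCl2 = 0.7957/1 = 0.7957
n/ν for Na2SO4 = 1.256/1 = 1.256
Smallest n/ν is BaCl2 → limiting reagent.
Na2SO4 consumed = (1/1) × 0.7957 = 0.7957 mol
Na2SO4 remaining = 1.256 − 0.7957 = 0.4603 mol
mass = 0.4603 × 142.04 = 65.38 g

65.4 g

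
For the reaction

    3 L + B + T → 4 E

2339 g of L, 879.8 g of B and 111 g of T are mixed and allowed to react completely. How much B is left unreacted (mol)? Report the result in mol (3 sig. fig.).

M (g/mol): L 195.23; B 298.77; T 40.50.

n(L) = 2339 / 195.23 = 11.98 mol
n(B) = 879.8 / 298.77 = 2.945 mol
n(T) = 111.0 / 40.50 = 2.741 mol
n/ν for L = 11.98/3 = 3.993
n/ν for B = 2.945/1 = 2.945
n/ν for T = 2.741/1 = 2.741
Smallest n/ν is T → limiting reagent.
B consumed = (1/1) × 2.741 = 2.741 mol
B remaining = 2.945 − 2.741 = 0.2040 mol

0.204 mol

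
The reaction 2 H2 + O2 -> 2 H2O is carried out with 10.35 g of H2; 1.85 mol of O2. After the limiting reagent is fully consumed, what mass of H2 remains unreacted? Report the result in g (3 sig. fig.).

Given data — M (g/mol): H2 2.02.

n(H2) = 10.35 / 2.02 = 5.124 mol
n(O2) = 1.850 mol
n/ν for H2 = 5.124/2 = 2.562
n/ν for O2 = 1.850/1 = 1.850
Smallest n/ν is O2 → limiting reagent.
H2 consumed = (2/1) × 1.850 = 3.700 mol
H2 remaining = 5.124 − 3.700 = 1.424 mol
mass = 1.424 × 2.02 = 2.876 g

2.88 g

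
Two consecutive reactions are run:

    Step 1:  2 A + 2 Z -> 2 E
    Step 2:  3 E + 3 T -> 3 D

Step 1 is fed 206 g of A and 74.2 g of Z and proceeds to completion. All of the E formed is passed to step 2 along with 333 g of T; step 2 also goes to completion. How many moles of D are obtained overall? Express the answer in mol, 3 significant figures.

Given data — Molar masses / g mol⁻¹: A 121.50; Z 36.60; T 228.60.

1.46 mol

Step 1:
n(A) = 206.0 / 121.50 = 1.695 mol
n(Z) = 74.20 / 36.60 = 2.027 mol
n/ν for A = 1.695/2 = 0.8475
n/ν for Z = 2.027/2 = 1.014
Smallest n/ν is A → limiting reagent.
n(E) produced = (2/2) × 1.695 = 1.695 mol
Step 2:
n(E) available = 1.695 mol
n(T) = 333.0 / 228.60 = 1.457 mol
n/ν for E = 1.695/3 = 0.5650
n/ν for T = 1.457/3 = 0.4857
Smallest n/ν is T → limiting reagent.
n(D) = (3/3) × 1.457 = 1.457 mol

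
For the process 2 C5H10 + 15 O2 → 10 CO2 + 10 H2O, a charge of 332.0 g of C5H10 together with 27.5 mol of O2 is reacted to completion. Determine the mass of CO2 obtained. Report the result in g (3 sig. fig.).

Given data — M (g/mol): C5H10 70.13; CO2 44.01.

807 g

n(C5H10) = 332.0 / 70.13 = 4.734 mol
n(O2) = 27.50 mol
n/ν for C5H10 = 4.734/2 = 2.367
n/ν for O2 = 27.50/15 = 1.833
Smallest n/ν is O2 → limiting reagent.
n(CO2) = (10/15) × 27.50 = 18.33 mol
mass = 18.33 × 44.01 = 806.7 g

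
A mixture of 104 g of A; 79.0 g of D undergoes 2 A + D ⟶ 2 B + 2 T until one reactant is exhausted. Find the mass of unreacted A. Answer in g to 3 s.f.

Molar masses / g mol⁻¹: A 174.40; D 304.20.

n(A) = 104.0 / 174.40 = 0.5963 mol
n(D) = 79.00 / 304.20 = 0.2597 mol
n/ν for A = 0.5963/2 = 0.2982
n/ν for D = 0.2597/1 = 0.2597
Smallest n/ν is D → limiting reagent.
A consumed = (2/1) × 0.2597 = 0.5194 mol
A remaining = 0.5963 − 0.5194 = 0.07690 mol
mass = 0.07690 × 174.40 = 13.41 g

13.4 g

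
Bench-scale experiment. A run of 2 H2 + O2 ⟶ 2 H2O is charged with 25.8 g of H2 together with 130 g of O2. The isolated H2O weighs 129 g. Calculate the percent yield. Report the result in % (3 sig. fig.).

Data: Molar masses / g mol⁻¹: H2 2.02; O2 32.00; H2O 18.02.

n(H2) = 25.80 / 2.02 = 12.77 mol
n(O2) = 130.0 / 32.00 = 4.063 mol
n/ν → H2: 6.385, O2: 4.063; O2 is limiting.
theoretical n(H2O) = (2/1) × 4.063 = 8.126 mol → 146.4 g
% yield = 129 / 146.4 × 100 = 88.11 %

88.1 %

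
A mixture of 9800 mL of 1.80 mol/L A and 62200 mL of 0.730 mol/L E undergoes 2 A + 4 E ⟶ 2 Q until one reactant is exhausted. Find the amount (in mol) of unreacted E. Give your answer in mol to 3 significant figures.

n(A) = 1.80 × 9800/1000 = 17.64 mol
n(E) = 0.730 × 62200/1000 = 45.41 mol
n/ν for A = 17.64/2 = 8.820
n/ν for E = 45.41/4 = 11.35
Smallest n/ν is A → limiting reagent.
E consumed = (4/2) × 17.64 = 35.28 mol
E remaining = 45.41 − 35.28 = 10.13 mol

10.1 mol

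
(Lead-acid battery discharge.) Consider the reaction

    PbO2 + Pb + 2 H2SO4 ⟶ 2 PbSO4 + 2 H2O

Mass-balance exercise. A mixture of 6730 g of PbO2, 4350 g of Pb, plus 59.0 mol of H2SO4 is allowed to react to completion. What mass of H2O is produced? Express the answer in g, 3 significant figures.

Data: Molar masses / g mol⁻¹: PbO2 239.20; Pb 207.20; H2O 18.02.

n(PbO2) = 6730 / 239.20 = 28.14 mol
n(Pb) = 4350 / 207.20 = 20.99 mol
n(H2SO4) = 59.00 mol
n/ν for PbO2 = 28.14/1 = 28.14
n/ν for Pb = 20.99/1 = 20.99
n/ν for H2SO4 = 59.00/2 = 29.50
Smallest n/ν is Pb → limiting reagent.
n(H2O) = (2/1) × 20.99 = 41.98 mol
mass = 41.98 × 18.02 = 756.5 g

757 g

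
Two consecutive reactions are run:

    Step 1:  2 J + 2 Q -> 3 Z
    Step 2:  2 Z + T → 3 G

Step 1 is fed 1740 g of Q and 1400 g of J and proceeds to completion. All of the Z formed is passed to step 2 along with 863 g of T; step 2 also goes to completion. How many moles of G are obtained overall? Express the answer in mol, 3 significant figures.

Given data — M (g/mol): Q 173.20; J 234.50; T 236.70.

Step 1:
n(Q) = 1740 / 173.20 = 10.05 mol
n(J) = 1400 / 234.50 = 5.970 mol
n/ν for Q = 10.05/2 = 5.025
n/ν for J = 5.970/2 = 2.985
Smallest n/ν is J → limiting reagent.
n(Z) produced = (3/2) × 5.970 = 8.955 mol
Step 2:
n(Z) available = 8.955 mol
n(T) = 863.0 / 236.70 = 3.646 mol
n/ν for Z = 8.955/2 = 4.478
n/ν for T = 3.646/1 = 3.646
Smallest n/ν is T → limiting reagent.
n(G) = (3/1) × 3.646 = 10.94 mol

10.9 mol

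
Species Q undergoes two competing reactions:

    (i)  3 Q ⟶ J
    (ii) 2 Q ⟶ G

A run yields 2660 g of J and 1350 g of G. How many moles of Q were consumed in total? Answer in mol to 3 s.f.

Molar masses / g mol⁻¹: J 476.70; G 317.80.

n(J) = 2660 / 476.70 = 5.580 mol
n(G) = 1350 / 317.80 = 4.248 mol
n(Q) via (i) = (3/1)×5.580 = 16.74 mol
n(Q) via (ii) = (2/1)×4.248 = 8.496 mol
total n(Q) = 16.74 + 8.496 = 25.24 mol

25.2 mol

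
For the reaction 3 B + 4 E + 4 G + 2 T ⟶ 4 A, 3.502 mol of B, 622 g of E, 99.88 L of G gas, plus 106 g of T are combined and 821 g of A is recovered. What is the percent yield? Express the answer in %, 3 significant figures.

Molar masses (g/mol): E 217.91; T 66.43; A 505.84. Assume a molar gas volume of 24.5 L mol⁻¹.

n(B) = 3.502 mol
n(E) = 622.0 / 217.91 = 2.854 mol
n(G) = 99.88 / 24.5 = 4.077 mol
n(T) = 106.0 / 66.43 = 1.596 mol
n/ν → B: 1.167, E: 0.7135, G: 1.019, T: 0.7980; E is limiting.
theoretical n(A) = (4/4) × 2.854 = 2.854 mol → 1444 g
% yield = 821 / 1444 × 100 = 56.86 %

56.9 %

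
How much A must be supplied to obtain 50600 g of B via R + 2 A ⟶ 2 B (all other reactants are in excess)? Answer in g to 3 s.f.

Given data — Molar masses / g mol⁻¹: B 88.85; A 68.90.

n(B) = 50600 / 88.85 = 569.5 mol
n(A) = (2/2) × 569.5 = 569.5 mol
mass = 569.5 × 68.90 = 39240 g

39200 g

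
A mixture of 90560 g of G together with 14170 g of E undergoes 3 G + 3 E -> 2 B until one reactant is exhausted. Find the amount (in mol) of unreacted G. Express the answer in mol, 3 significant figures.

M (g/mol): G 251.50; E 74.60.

n(G) = 90560 / 251.50 = 360.1 mol
n(E) = 14170 / 74.60 = 189.9 mol
n/ν for G = 360.1/3 = 120.0
n/ν for E = 189.9/3 = 63.30
Smallest n/ν is E → limiting reagent.
G consumed = (3/3) × 189.9 = 189.9 mol
G remaining = 360.1 − 189.9 = 170.2 mol

170 mol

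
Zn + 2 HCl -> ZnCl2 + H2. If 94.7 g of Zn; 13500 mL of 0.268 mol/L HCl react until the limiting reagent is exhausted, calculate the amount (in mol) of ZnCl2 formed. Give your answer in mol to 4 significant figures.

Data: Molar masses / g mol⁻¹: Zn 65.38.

1.448 mol

n(Zn) = 94.70 / 65.38 = 1.448 mol
n(HCl) = 0.268 × 13500/1000 = 3.618 mol
n/ν → Zn: 1.448, HCl: 1.809; Zn is limiting.
n(ZnCl2) = (1/1) × 1.448 = 1.448 mol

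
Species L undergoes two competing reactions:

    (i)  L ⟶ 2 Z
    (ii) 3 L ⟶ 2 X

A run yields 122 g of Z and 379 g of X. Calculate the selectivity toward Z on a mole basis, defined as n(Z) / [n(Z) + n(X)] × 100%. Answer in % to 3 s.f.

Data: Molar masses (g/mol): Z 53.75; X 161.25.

49.1 %

n(Z) = 122 / 53.75 = 2.270 mol
n(X) = 379 / 161.25 = 2.350 mol
selectivity = 2.270/(2.270+2.350) × 100 = 49.13 %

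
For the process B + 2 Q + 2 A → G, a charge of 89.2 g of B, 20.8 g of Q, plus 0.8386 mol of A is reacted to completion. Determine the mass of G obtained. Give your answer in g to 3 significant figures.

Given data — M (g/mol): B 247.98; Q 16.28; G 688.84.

248 g

n(B) = 89.20 / 247.98 = 0.3597 mol
n(Q) = 20.80 / 16.28 = 1.278 mol
n(A) = 0.8386 mol
n/ν for B = 0.3597/1 = 0.3597
n/ν for Q = 1.278/2 = 0.6390
n/ν for A = 0.8386/2 = 0.4193
Smallest n/ν is B → limiting reagent.
n(G) = (1/1) × 0.3597 = 0.3597 mol
mass = 0.3597 × 688.84 = 247.8 g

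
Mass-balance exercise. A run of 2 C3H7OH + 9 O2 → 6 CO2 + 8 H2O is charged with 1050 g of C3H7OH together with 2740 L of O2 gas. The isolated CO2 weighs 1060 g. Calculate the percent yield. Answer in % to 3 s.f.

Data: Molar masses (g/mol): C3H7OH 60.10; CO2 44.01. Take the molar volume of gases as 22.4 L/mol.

n(C3H7OH) = 1050 / 60.10 = 17.47 mol
n(O2) = 2740 / 22.4 = 122.3 mol
n/ν for C3H7OH = 17.47/2 = 8.735
n/ν for O2 = 122.3/9 = 13.59
Smallest n/ν is C3H7OH → limiting reagent.
theoretical n(CO2) = (6/2) × 17.47 = 52.41 mol → 2307 g
% yield = 1060 / 2307 × 100 = 45.95 %

46.0 %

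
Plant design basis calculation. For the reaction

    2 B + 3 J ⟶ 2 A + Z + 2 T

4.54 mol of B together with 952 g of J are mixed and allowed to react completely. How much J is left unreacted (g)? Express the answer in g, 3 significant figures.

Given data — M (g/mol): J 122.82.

n(B) = 4.540 mol
n(J) = 952.0 / 122.82 = 7.751 mol
n/ν for B = 4.540/2 = 2.270
n/ν for J = 7.751/3 = 2.584
Smallest n/ν is B → limiting reagent.
J consumed = (3/2) × 4.540 = 6.810 mol
J remaining = 7.751 − 6.810 = 0.9410 mol
mass = 0.9410 × 122.82 = 115.6 g

116 g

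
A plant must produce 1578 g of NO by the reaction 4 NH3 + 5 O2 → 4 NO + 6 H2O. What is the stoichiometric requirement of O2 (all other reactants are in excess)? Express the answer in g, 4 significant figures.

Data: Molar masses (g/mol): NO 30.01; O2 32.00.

2103 g

n(NO) = 1578 / 30.01 = 52.58 mol
n(O2) = (5/4) × 52.58 = 65.73 mol
mass = 65.73 × 32.00 = 2103 g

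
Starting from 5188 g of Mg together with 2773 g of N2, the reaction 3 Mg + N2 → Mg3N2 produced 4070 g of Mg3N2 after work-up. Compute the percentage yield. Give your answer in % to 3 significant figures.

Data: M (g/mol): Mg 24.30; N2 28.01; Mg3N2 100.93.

n(Mg) = 5188 / 24.30 = 213.5 mol
n(N2) = 2773 / 28.01 = 99.00 mol
n/ν for Mg = 213.5/3 = 71.17
n/ν for N2 = 99.00/1 = 99.00
Smallest n/ν is Mg → limiting reagent.
theoretical n(Mg3N2) = (1/3) × 213.5 = 71.17 mol → 7183 g
% yield = 4070 / 7183 × 100 = 56.66 %

56.7 %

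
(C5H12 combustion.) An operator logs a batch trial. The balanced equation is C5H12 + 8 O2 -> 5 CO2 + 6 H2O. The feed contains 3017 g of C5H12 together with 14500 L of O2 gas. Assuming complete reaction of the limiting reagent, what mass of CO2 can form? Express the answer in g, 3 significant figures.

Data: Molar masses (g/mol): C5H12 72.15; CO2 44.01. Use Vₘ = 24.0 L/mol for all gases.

n(C5H12) = 3017 / 72.15 = 41.82 mol
n(O2) = 14500 / 24.0 = 604.2 mol
n/ν for C5H12 = 41.82/1 = 41.82
n/ν for O2 = 604.2/8 = 75.53
Smallest n/ν is C5H12 → limiting reagent.
n(CO2) = (5/1) × 41.82 = 209.1 mol
mass = 209.1 × 44.01 = 9202 g

9200 g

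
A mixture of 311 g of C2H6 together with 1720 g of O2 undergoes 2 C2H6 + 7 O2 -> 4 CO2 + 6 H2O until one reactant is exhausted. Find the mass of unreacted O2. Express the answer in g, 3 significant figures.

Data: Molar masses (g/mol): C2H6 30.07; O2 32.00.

562 g

n(C2H6) = 311.0 / 30.07 = 10.34 mol
n(O2) = 1720 / 32.00 = 53.75 mol
n/ν → C2H6: 5.170, O2: 7.679; C2H6 is limiting.
O2 consumed = (7/2) × 10.34 = 36.19 mol
O2 remaining = 53.75 − 36.19 = 17.56 mol
mass = 17.56 × 32.00 = 561.9 g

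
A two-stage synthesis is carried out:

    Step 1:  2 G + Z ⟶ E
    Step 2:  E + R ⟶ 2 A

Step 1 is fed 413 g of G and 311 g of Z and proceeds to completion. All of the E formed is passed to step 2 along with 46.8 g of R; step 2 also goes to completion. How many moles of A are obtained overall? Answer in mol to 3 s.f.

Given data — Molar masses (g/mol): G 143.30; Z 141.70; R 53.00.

Step 1:
n(G) = 413.0 / 143.30 = 2.882 mol
n(Z) = 311.0 / 141.70 = 2.195 mol
n/ν → G: 1.441, Z: 2.195; G is limiting.
n(E) produced = (1/2) × 2.882 = 1.441 mol
Step 2:
n(E) available = 1.441 mol
n(R) = 46.80 / 53.00 = 0.8830 mol
n/ν → E: 1.441, R: 0.8830; R is limiting.
n(A) = (2/1) × 0.8830 = 1.766 mol

1.77 mol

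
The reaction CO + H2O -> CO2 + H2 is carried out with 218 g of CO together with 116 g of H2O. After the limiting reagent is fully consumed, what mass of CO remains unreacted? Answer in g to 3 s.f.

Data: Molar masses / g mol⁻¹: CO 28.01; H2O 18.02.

37.7 g

n(CO) = 218.0 / 28.01 = 7.783 mol
n(H2O) = 116.0 / 18.02 = 6.437 mol
n/ν for CO = 7.783/1 = 7.783
n/ν for H2O = 6.437/1 = 6.437
Smallest n/ν is H2O → limiting reagent.
CO consumed = (1/1) × 6.437 = 6.437 mol
CO remaining = 7.783 − 6.437 = 1.346 mol
mass = 1.346 × 28.01 = 37.70 g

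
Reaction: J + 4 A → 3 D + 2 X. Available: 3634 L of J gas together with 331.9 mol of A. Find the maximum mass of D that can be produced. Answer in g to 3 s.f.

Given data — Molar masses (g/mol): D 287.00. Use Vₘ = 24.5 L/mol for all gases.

n(J) = 3634 / 24.5 = 148.3 mol
n(A) = 331.9 mol
n/ν → J: 148.3, A: 82.98; A is limiting.
n(D) = (3/4) × 331.9 = 248.9 mol
mass = 248.9 × 287.00 = 71430 g

71400 g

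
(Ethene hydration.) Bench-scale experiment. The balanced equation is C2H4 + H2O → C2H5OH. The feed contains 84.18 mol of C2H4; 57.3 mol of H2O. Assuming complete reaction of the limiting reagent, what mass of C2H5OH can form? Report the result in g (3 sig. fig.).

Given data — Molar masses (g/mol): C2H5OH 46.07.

2640 g

n(C2H4) = 84.18 mol
n(H2O) = 57.30 mol
n/ν for C2H4 = 84.18/1 = 84.18
n/ν for H2O = 57.30/1 = 57.30
Smallest n/ν is H2O → limiting reagent.
n(C2H5OH) = (1/1) × 57.30 = 57.30 mol
mass = 57.30 × 46.07 = 2640 g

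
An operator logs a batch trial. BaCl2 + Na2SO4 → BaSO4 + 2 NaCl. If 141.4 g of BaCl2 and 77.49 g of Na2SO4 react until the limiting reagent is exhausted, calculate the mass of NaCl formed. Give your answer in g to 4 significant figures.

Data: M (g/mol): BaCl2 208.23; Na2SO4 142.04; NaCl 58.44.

63.76 g

n(BaCl2) = 141.4 / 208.23 = 0.6791 mol
n(Na2SO4) = 77.49 / 142.04 = 0.5456 mol
n/ν → BaCl2: 0.6791, Na2SO4: 0.5456; Na2SO4 is limiting.
n(NaCl) = (2/1) × 0.5456 = 1.091 mol
mass = 1.091 × 58.44 = 63.76 g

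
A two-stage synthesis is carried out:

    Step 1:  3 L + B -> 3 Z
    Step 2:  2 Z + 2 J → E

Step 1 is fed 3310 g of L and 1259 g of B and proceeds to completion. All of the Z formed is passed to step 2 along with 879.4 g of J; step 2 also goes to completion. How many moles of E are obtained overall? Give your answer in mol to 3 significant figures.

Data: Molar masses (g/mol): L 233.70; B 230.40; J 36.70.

Step 1:
n(L) = 3310 / 233.70 = 14.16 mol
n(B) = 1259 / 230.40 = 5.464 mol
n/ν → L: 4.720, B: 5.464; L is limiting.
n(Z) produced = (3/3) × 14.16 = 14.16 mol
Step 2:
n(Z) available = 14.16 mol
n(J) = 879.4 / 36.70 = 23.96 mol
n/ν → Z: 7.080, J: 11.98; Z is limiting.
n(E) = (1/2) × 14.16 = 7.080 mol

7.08 mol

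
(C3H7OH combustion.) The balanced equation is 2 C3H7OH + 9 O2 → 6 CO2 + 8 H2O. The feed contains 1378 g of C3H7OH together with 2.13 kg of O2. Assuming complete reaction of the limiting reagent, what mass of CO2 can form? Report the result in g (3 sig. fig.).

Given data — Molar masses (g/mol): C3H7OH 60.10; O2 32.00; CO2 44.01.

1950 g

n(C3H7OH) = 1378 / 60.10 = 22.93 mol
n(O2) = 2.130×1000 / 32.00 = 66.56 mol
n/ν for C3H7OH = 22.93/2 = 11.47
n/ν for O2 = 66.56/9 = 7.396
Smallest n/ν is O2 → limiting reagent.
n(CO2) = (6/9) × 66.56 = 44.37 mol
mass = 44.37 × 44.01 = 1953 g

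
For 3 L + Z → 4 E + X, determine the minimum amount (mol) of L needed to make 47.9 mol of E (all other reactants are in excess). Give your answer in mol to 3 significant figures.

n(E) = 47.90 mol
n(L) = (3/4) × 47.90 = 35.93 mol

35.9 mol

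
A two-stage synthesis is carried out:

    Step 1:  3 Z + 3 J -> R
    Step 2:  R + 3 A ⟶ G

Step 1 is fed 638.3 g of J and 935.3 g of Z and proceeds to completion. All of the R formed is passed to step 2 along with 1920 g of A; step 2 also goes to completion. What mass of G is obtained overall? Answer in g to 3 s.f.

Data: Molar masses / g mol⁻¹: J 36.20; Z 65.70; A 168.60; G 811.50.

Step 1:
n(J) = 638.3 / 36.20 = 17.63 mol
n(Z) = 935.3 / 65.70 = 14.24 mol
n/ν for J = 17.63/3 = 5.877
n/ν for Z = 14.24/3 = 4.747
Smallest n/ν is Z → limiting reagent.
n(R) produced = (1/3) × 14.24 = 4.747 mol
Step 2:
n(R) available = 4.747 mol
n(A) = 1920 / 168.60 = 11.39 mol
n/ν for R = 4.747/1 = 4.747
n/ν for A = 11.39/3 = 3.797
Smallest n/ν is A → limiting reagent.
n(G) = (1/3) × 11.39 = 3.797 mol
mass = 3.797 × 811.50 = 3081 g

3080 g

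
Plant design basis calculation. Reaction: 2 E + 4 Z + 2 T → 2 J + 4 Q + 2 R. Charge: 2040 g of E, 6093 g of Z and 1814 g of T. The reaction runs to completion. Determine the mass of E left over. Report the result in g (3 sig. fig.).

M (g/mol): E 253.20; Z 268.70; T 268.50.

n(E) = 2040 / 253.20 = 8.057 mol
n(Z) = 6093 / 268.70 = 22.68 mol
n(T) = 1814 / 268.50 = 6.756 mol
n/ν → E: 4.029, Z: 5.670, T: 3.378; T is limiting.
E consumed = (2/2) × 6.756 = 6.756 mol
E remaining = 8.057 − 6.756 = 1.301 mol
mass = 1.301 × 253.20 = 329.4 g

329 g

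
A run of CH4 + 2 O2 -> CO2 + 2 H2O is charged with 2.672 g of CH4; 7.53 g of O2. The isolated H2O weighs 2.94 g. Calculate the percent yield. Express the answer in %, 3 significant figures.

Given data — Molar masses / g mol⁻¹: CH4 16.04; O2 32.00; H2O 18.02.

69.3 %

n(CH4) = 2.672 / 16.04 = 0.1666 mol
n(O2) = 7.530 / 32.00 = 0.2353 mol
n/ν for CH4 = 0.1666/1 = 0.1666
n/ν for O2 = 0.2353/2 = 0.1177
Smallest n/ν is O2 → limiting reagent.
theoretical n(H2O) = (2/2) × 0.2353 = 0.2353 mol → 4.240 g
% yield = 2.94 / 4.240 × 100 = 69.34 %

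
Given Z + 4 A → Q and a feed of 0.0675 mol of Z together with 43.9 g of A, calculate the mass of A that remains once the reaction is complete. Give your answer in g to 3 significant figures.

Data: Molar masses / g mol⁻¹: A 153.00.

n(Z) = 0.06750 mol
n(A) = 43.90 / 153.00 = 0.2869 mol
n/ν for Z = 0.06750/1 = 0.06750
n/ν for A = 0.2869/4 = 0.07173
Smallest n/ν is Z → limiting reagent.
A consumed = (4/1) × 0.06750 = 0.2700 mol
A remaining = 0.2869 − 0.2700 = 0.01690 mol
mass = 0.01690 × 153.00 = 2.586 g

2.59 g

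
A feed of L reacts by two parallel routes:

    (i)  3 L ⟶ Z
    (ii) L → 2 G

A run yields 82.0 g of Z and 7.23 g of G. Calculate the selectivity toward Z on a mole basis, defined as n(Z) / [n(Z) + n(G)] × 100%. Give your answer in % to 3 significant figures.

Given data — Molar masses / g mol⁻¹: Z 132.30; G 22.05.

n(Z) = 82.0 / 132.30 = 0.6198 mol
n(G) = 7.23 / 22.05 = 0.3279 mol
selectivity = 0.6198/(0.6198+0.3279) × 100 = 65.40 %

65.4 %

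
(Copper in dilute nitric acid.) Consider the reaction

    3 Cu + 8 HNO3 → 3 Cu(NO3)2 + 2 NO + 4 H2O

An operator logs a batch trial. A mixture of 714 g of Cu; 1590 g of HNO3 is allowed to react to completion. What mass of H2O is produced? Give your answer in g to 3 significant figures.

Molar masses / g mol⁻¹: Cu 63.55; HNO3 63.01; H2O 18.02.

n(Cu) = 714.0 / 63.55 = 11.24 mol
n(HNO3) = 1590 / 63.01 = 25.23 mol
n/ν for Cu = 11.24/3 = 3.747
n/ν for HNO3 = 25.23/8 = 3.154
Smallest n/ν is HNO3 → limiting reagent.
n(H2O) = (4/8) × 25.23 = 12.62 mol
mass = 12.62 × 18.02 = 227.4 g

227 g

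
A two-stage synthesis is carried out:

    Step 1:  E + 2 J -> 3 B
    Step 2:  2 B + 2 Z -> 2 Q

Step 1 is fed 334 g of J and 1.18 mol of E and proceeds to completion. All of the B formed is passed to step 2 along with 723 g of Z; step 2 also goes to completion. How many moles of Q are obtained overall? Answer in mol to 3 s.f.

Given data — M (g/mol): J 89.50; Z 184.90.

Step 1:
n(J) = 334.0 / 89.50 = 3.732 mol
n(E) = 1.180 mol
n/ν for J = 3.732/2 = 1.866
n/ν for E = 1.180/1 = 1.180
Smallest n/ν is E → limiting reagent.
n(B) produced = (3/1) × 1.180 = 3.540 mol
Step 2:
n(B) available = 3.540 mol
n(Z) = 723.0 / 184.90 = 3.910 mol
n/ν for B = 3.540/2 = 1.770
n/ν for Z = 3.910/2 = 1.955
Smallest n/ν is B → limiting reagent.
n(Q) = (2/2) × 3.540 = 3.540 mol

3.54 mol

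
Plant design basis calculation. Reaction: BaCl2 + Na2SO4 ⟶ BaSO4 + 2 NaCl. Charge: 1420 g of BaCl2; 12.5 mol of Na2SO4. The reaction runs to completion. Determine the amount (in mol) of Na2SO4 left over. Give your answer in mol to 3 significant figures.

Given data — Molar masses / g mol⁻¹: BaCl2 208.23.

n(BaCl2) = 1420 / 208.23 = 6.819 mol
n(Na2SO4) = 12.50 mol
n/ν → BaCl2: 6.819, Na2SO4: 12.50; BaCl2 is limiting.
Na2SO4 consumed = (1/1) × 6.819 = 6.819 mol
Na2SO4 remaining = 12.50 − 6.819 = 5.681 mol

5.68 mol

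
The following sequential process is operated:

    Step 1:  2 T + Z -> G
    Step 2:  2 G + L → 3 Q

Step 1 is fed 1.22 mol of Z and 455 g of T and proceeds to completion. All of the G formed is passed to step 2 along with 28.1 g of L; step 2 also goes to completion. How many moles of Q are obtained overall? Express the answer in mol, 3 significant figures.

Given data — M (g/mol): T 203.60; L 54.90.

Step 1:
n(Z) = 1.220 mol
n(T) = 455.0 / 203.60 = 2.235 mol
n/ν for Z = 1.220/1 = 1.220
n/ν for T = 2.235/2 = 1.118
Smallest n/ν is T → limiting reagent.
n(G) produced = (1/2) × 2.235 = 1.118 mol
Step 2:
n(G) available = 1.118 mol
n(L) = 28.10 / 54.90 = 0.5118 mol
n/ν for G = 1.118/2 = 0.5590
n/ν for L = 0.5118/1 = 0.5118
Smallest n/ν is L → limiting reagent.
n(Q) = (3/1) × 0.5118 = 1.535 mol

1.54 mol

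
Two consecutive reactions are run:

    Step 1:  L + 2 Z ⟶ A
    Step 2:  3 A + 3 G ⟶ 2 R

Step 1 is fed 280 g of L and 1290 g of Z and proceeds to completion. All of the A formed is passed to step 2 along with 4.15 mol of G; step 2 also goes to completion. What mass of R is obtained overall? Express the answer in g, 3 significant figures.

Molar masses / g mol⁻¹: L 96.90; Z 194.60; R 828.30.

Step 1:
n(L) = 280.0 / 96.90 = 2.890 mol
n(Z) = 1290 / 194.60 = 6.629 mol
n/ν for L = 2.890/1 = 2.890
n/ν for Z = 6.629/2 = 3.315
Smallest n/ν is L → limiting reagent.
n(A) produced = (1/1) × 2.890 = 2.890 mol
Step 2:
n(A) available = 2.890 mol
n(G) = 4.150 mol
n/ν for A = 2.890/3 = 0.9633
n/ν for G = 4.150/3 = 1.383
Smallest n/ν is A → limiting reagent.
n(R) = (2/3) × 2.890 = 1.927 mol
mass = 1.927 × 828.30 = 1596 g

1600 g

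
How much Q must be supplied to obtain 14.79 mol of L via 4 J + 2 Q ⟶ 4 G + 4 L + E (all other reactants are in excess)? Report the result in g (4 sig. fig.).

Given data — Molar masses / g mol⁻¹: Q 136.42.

1009 g

n(L) = 14.79 mol
n(Q) = (2/4) × 14.79 = 7.395 mol
mass = 7.395 × 136.42 = 1009 g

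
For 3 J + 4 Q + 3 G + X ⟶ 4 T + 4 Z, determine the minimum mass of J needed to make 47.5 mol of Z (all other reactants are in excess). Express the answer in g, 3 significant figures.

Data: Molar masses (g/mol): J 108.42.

3860 g

n(Z) = 47.50 mol
n(J) = (3/4) × 47.50 = 35.63 mol
mass = 35.63 × 108.42 = 3863 g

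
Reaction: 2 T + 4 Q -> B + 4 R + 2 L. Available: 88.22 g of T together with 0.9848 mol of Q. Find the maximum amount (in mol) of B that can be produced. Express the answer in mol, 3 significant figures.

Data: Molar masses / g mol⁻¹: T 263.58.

0.167 mol

n(T) = 88.22 / 263.58 = 0.3347 mol
n(Q) = 0.9848 mol
n/ν for T = 0.3347/2 = 0.1674
n/ν for Q = 0.9848/4 = 0.2462
Smallest n/ν is T → limiting reagent.
n(B) = (1/2) × 0.3347 = 0.1674 mol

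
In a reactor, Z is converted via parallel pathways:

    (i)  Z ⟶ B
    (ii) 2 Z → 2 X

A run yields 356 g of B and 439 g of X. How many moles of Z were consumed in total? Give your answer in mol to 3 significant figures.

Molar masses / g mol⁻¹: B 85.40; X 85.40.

n(B) = 356 / 85.40 = 4.169 mol
n(X) = 439 / 85.40 = 5.141 mol
n(Z) via (i) = (1/1)×4.169 = 4.169 mol
n(Z) via (ii) = (2/2)×5.141 = 5.141 mol
total n(Z) = 4.169 + 5.141 = 9.310 mol

9.31 mol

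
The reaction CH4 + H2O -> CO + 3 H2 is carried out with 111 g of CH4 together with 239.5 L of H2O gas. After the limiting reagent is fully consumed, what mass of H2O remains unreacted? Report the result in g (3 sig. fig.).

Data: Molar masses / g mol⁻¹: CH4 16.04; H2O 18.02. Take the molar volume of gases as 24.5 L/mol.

n(CH4) = 111.0 / 16.04 = 6.920 mol
n(H2O) = 239.5 / 24.5 = 9.776 mol
n/ν for CH4 = 6.920/1 = 6.920
n/ν for H2O = 9.776/1 = 9.776
Smallest n/ν is CH4 → limiting reagent.
H2O consumed = (1/1) × 6.920 = 6.920 mol
H2O remaining = 9.776 − 6.920 = 2.856 mol
mass = 2.856 × 18.02 = 51.47 g

51.5 g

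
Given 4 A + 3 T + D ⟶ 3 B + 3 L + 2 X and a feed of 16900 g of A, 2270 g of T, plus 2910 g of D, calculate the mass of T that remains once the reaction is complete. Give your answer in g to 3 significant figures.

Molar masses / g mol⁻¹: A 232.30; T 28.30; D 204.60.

1060 g

n(A) = 16900 / 232.30 = 72.75 mol
n(T) = 2270 / 28.30 = 80.21 mol
n(D) = 2910 / 204.60 = 14.22 mol
n/ν for A = 72.75/4 = 18.19
n/ν for T = 80.21/3 = 26.74
n/ν for D = 14.22/1 = 14.22
Smallest n/ν is D → limiting reagent.
T consumed = (3/1) × 14.22 = 42.66 mol
T remaining = 80.21 − 42.66 = 37.55 mol
mass = 37.55 × 28.30 = 1063 g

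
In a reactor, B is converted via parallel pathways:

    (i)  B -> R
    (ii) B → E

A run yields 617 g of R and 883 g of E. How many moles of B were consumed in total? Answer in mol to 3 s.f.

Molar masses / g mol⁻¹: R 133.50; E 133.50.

11.2 mol

n(R) = 617 / 133.50 = 4.622 mol
n(E) = 883 / 133.50 = 6.614 mol
n(B) via (i) = (1/1)×4.622 = 4.622 mol
n(B) via (ii) = (1/1)×6.614 = 6.614 mol
total n(B) = 4.622 + 6.614 = 11.24 mol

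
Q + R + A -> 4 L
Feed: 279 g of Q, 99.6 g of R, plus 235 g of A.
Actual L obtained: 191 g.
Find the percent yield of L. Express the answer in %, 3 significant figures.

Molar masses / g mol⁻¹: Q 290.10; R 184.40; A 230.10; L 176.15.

50.2 %

n(Q) = 279.0 / 290.10 = 0.9617 mol
n(R) = 99.60 / 184.40 = 0.5401 mol
n(A) = 235.0 / 230.10 = 1.021 mol
n/ν for Q = 0.9617/1 = 0.9617
n/ν for R = 0.5401/1 = 0.5401
n/ν for A = 1.021/1 = 1.021
Smallest n/ν is R → limiting reagent.
theoretical n(L) = (4/1) × 0.5401 = 2.160 mol → 380.5 g
% yield = 191 / 380.5 × 100 = 50.20 %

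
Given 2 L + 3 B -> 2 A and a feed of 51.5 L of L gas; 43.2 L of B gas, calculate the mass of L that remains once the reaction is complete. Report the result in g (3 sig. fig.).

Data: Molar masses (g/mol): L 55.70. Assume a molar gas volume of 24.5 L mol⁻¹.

n(L) = 51.50 / 24.5 = 2.102 mol
n(B) = 43.20 / 24.5 = 1.763 mol
n/ν → L: 1.051, B: 0.5877; B is limiting.
L consumed = (2/3) × 1.763 = 1.175 mol
L remaining = 2.102 − 1.175 = 0.9270 mol
mass = 0.9270 × 55.70 = 51.63 g

51.6 g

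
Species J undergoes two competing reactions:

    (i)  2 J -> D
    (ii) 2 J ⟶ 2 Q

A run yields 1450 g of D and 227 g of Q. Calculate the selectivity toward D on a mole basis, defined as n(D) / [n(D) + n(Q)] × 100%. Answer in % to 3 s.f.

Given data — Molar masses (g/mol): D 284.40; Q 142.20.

76.2 %

n(D) = 1450 / 284.40 = 5.098 mol
n(Q) = 227 / 142.20 = 1.596 mol
selectivity = 5.098/(5.098+1.596) × 100 = 76.16 %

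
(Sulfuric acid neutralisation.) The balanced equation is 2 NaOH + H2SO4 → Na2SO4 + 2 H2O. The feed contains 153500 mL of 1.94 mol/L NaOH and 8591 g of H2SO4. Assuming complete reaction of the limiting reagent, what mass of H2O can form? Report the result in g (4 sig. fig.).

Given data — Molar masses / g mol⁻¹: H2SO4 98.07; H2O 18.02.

3157 g

n(NaOH) = 1.94 × 153500/1000 = 297.8 mol
n(H2SO4) = 8591 / 98.07 = 87.60 mol
n/ν for NaOH = 297.8/2 = 148.9
n/ν for H2SO4 = 87.60/1 = 87.60
Smallest n/ν is H2SO4 → limiting reagent.
n(H2O) = (2/1) × 87.60 = 175.2 mol
mass = 175.2 × 18.02 = 3157 g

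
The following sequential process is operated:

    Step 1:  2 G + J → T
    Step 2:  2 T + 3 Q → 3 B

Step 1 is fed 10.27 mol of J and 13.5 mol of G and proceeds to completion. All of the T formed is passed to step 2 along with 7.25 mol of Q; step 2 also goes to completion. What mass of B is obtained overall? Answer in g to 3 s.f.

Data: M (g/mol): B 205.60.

Step 1:
n(J) = 10.27 mol
n(G) = 13.50 mol
n/ν for J = 10.27/1 = 10.27
n/ν for G = 13.50/2 = 6.750
Smallest n/ν is G → limiting reagent.
n(T) produced = (1/2) × 13.50 = 6.750 mol
Step 2:
n(T) available = 6.750 mol
n(Q) = 7.250 mol
n/ν for T = 6.750/2 = 3.375
n/ν for Q = 7.250/3 = 2.417
Smallest n/ν is Q → limiting reagent.
n(B) = (3/3) × 7.250 = 7.250 mol
mass = 7.250 × 205.60 = 1491 g

1490 g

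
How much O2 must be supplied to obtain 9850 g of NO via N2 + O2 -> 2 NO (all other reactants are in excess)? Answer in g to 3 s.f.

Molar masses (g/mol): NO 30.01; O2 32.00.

5250 g

n(NO) = 9850 / 30.01 = 328.2 mol
n(O2) = (1/2) × 328.2 = 164.1 mol
mass = 164.1 × 32.00 = 5251 g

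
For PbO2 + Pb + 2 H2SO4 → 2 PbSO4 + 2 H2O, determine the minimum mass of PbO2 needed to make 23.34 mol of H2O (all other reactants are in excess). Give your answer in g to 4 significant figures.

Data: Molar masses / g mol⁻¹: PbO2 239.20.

2791 g

n(H2O) = 23.34 mol
n(PbO2) = (1/2) × 23.34 = 11.67 mol
mass = 11.67 × 239.20 = 2791 g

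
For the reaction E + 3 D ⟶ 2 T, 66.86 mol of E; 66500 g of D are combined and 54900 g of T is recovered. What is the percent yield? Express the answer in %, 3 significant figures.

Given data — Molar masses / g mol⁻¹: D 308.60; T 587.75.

69.9 %

n(E) = 66.86 mol
n(D) = 66500 / 308.60 = 215.5 mol
n/ν for E = 66.86/1 = 66.86
n/ν for D = 215.5/3 = 71.83
Smallest n/ν is E → limiting reagent.
theoretical n(T) = (2/1) × 66.86 = 133.7 mol → 78580 g
% yield = 54900 / 78580 × 100 = 69.87 %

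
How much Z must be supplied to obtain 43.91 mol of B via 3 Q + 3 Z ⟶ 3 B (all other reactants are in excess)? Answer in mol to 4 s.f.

43.91 mol

n(B) = 43.91 mol
n(Z) = (3/3) × 43.91 = 43.91 mol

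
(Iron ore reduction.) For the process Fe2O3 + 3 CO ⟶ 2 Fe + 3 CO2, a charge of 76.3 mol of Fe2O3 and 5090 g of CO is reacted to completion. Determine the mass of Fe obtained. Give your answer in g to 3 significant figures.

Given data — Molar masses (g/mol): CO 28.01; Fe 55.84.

n(Fe2O3) = 76.30 mol
n(CO) = 5090 / 28.01 = 181.7 mol
n/ν for Fe2O3 = 76.30/1 = 76.30
n/ν for CO = 181.7/3 = 60.57
Smallest n/ν is CO → limiting reagent.
n(Fe) = (2/3) × 181.7 = 121.1 mol
mass = 121.1 × 55.84 = 6762 g

6760 g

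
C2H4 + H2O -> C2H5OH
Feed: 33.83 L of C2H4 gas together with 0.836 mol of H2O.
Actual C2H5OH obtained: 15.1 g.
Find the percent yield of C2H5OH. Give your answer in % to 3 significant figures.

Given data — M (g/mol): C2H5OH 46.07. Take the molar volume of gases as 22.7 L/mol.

n(C2H4) = 33.83 / 22.7 = 1.490 mol
n(H2O) = 0.8360 mol
n/ν → C2H4: 1.490, H2O: 0.8360; H2O is limiting.
theoretical n(C2H5OH) = (1/1) × 0.8360 = 0.8360 mol → 38.51 g
% yield = 15.1 / 38.51 × 100 = 39.21 %

39.2 %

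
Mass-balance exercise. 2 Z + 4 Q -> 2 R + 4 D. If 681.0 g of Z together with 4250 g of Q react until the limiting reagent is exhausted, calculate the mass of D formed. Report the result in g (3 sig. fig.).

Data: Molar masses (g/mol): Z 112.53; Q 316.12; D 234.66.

2840 g

n(Z) = 681.0 / 112.53 = 6.052 mol
n(Q) = 4250 / 316.12 = 13.44 mol
n/ν → Z: 3.026, Q: 3.360; Z is limiting.
n(D) = (4/2) × 6.052 = 12.10 mol
mass = 12.10 × 234.66 = 2839 g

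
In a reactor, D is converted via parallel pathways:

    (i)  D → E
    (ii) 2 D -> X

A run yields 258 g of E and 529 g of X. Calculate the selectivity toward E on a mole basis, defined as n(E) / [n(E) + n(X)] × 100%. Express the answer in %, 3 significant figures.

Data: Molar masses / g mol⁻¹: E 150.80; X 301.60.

n(E) = 258 / 150.80 = 1.711 mol
n(X) = 529 / 301.60 = 1.754 mol
selectivity = 1.711/(1.711+1.754) × 100 = 49.38 %

49.4 %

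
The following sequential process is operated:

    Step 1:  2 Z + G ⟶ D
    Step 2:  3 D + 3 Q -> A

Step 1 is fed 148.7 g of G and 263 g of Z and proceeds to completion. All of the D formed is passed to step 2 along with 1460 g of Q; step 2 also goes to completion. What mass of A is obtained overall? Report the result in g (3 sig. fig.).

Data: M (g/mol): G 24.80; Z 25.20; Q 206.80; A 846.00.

1470 g

Step 1:
n(G) = 148.7 / 24.80 = 5.996 mol
n(Z) = 263.0 / 25.20 = 10.44 mol
n/ν for G = 5.996/1 = 5.996
n/ν for Z = 10.44/2 = 5.220
Smallest n/ν is Z → limiting reagent.
n(D) produced = (1/2) × 10.44 = 5.220 mol
Step 2:
n(D) available = 5.220 mol
n(Q) = 1460 / 206.80 = 7.060 mol
n/ν for D = 5.220/3 = 1.740
n/ν for Q = 7.060/3 = 2.353
Smallest n/ν is D → limiting reagent.
n(A) = (1/3) × 5.220 = 1.740 mol
mass = 1.740 × 846.00 = 1472 g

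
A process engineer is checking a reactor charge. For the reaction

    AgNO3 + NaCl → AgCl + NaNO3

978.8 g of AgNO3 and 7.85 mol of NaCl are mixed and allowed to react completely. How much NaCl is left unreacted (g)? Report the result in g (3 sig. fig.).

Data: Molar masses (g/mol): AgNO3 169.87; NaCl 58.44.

n(AgNO3) = 978.8 / 169.87 = 5.762 mol
n(NaCl) = 7.850 mol
n/ν for AgNO3 = 5.762/1 = 5.762
n/ν for NaCl = 7.850/1 = 7.850
Smallest n/ν is AgNO3 → limiting reagent.
NaCl consumed = (1/1) × 5.762 = 5.762 mol
NaCl remaining = 7.850 − 5.762 = 2.088 mol
mass = 2.088 × 58.44 = 122.0 g

122 g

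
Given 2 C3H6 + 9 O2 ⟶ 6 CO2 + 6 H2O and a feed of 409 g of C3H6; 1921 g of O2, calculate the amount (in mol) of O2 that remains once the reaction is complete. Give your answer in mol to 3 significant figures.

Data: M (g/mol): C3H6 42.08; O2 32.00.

16.3 mol

n(C3H6) = 409.0 / 42.08 = 9.720 mol
n(O2) = 1921 / 32.00 = 60.03 mol
n/ν for C3H6 = 9.720/2 = 4.860
n/ν for O2 = 60.03/9 = 6.670
Smallest n/ν is C3H6 → limiting reagent.
O2 consumed = (9/2) × 9.720 = 43.74 mol
O2 remaining = 60.03 − 43.74 = 16.29 mol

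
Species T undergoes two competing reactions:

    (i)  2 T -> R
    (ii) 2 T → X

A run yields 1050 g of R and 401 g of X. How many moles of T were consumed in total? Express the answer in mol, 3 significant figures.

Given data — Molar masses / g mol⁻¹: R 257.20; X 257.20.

n(R) = 1050 / 257.20 = 4.082 mol
n(X) = 401 / 257.20 = 1.559 mol
n(T) via (i) = (2/1)×4.082 = 8.164 mol
n(T) via (ii) = (2/1)×1.559 = 3.118 mol
total n(T) = 8.164 + 3.118 = 11.28 mol

11.3 mol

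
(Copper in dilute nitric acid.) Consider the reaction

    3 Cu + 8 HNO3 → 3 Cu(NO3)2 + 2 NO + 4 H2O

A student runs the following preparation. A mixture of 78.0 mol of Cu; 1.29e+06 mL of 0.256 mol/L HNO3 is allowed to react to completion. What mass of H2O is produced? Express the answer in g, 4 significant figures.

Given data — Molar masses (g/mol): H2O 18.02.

1874 g

n(Cu) = 78.00 mol
n(HNO3) = 0.256 × 1.29e+06/1000 = 330.2 mol
n/ν for Cu = 78.00/3 = 26.00
n/ν for HNO3 = 330.2/8 = 41.28
Smallest n/ν is Cu → limiting reagent.
n(H2O) = (4/3) × 78.00 = 104.0 mol
mass = 104.0 × 18.02 = 1874 g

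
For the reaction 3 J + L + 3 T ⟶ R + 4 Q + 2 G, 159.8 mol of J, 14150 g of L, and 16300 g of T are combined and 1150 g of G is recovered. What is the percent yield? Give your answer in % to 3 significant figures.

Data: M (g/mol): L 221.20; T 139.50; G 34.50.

42.8 %

n(J) = 159.8 mol
n(L) = 14150 / 221.20 = 63.97 mol
n(T) = 16300 / 139.50 = 116.8 mol
n/ν for J = 159.8/3 = 53.27
n/ν for L = 63.97/1 = 63.97
n/ν for T = 116.8/3 = 38.93
Smallest n/ν is T → limiting reagent.
theoretical n(G) = (2/3) × 116.8 = 77.87 mol → 2687 g
% yield = 1150 / 2687 × 100 = 42.80 %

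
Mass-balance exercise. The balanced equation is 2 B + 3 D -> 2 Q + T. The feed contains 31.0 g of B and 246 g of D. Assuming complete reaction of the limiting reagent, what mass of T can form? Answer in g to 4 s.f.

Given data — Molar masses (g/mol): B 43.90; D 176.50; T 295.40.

104.3 g

n(B) = 31.00 / 43.90 = 0.7062 mol
n(D) = 246.0 / 176.50 = 1.394 mol
n/ν → B: 0.3531, D: 0.4647; B is limiting.
n(T) = (1/2) × 0.7062 = 0.3531 mol
mass = 0.3531 × 295.40 = 104.3 g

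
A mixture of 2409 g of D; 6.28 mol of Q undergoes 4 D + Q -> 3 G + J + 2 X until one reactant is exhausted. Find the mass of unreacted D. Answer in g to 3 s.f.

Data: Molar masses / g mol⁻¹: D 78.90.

n(D) = 2409 / 78.90 = 30.53 mol
n(Q) = 6.280 mol
n/ν for D = 30.53/4 = 7.633
n/ν for Q = 6.280/1 = 6.280
Smallest n/ν is Q → limiting reagent.
D consumed = (4/1) × 6.280 = 25.12 mol
D remaining = 30.53 − 25.12 = 5.410 mol
mass = 5.410 × 78.90 = 426.8 g

427 g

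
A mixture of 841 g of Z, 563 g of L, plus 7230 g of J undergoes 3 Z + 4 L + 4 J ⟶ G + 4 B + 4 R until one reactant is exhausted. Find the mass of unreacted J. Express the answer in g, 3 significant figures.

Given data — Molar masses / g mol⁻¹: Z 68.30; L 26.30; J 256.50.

3020 g

n(Z) = 841.0 / 68.30 = 12.31 mol
n(L) = 563.0 / 26.30 = 21.41 mol
n(J) = 7230 / 256.50 = 28.19 mol
n/ν for Z = 12.31/3 = 4.103
n/ν for L = 21.41/4 = 5.353
n/ν for J = 28.19/4 = 7.048
Smallest n/ν is Z → limiting reagent.
J consumed = (4/3) × 12.31 = 16.41 mol
J remaining = 28.19 − 16.41 = 11.78 mol
mass = 11.78 × 256.50 = 3022 g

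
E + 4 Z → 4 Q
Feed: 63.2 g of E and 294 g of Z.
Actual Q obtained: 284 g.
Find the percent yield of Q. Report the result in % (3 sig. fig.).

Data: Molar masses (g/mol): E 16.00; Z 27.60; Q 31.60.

n(E) = 63.20 / 16.00 = 3.950 mol
n(Z) = 294.0 / 27.60 = 10.65 mol
n/ν for E = 3.950/1 = 3.950
n/ν for Z = 10.65/4 = 2.663
Smallest n/ν is Z → limiting reagent.
theoretical n(Q) = (4/4) × 10.65 = 10.65 mol → 336.5 g
% yield = 284 / 336.5 × 100 = 84.40 %

84.4 %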